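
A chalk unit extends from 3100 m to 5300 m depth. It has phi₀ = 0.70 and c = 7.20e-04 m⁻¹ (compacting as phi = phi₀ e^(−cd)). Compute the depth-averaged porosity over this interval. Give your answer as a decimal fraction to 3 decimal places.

Working in km (1 km = 1000 m; c in km⁻¹ = c in m⁻¹ × 1000):
⟨phi⟩ = (1/(d₂−d₁)) ∫ phi₀ e^(−cd) dd = phi₀·(e^(−c·d₁) − e^(−c·d₂)) / (c·(d₂−d₁))
e^(−0.72×3.1) = 0.1073; e^(−0.72×5.3) = 0.0220
⟨phi⟩ = 0.7 × (0.1073 − 0.0220) / (0.72 × 2.2) = 0.7 × 0.0538 = 0.0377

0.038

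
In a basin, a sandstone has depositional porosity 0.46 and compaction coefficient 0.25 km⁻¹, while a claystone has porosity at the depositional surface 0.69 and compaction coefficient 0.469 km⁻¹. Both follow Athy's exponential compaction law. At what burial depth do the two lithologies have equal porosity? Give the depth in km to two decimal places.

Set n₀ₐ e^(−kₐz) = n₀ᵦ e^(−kᵦz) ⇒ ln(n₀ₐ/n₀ᵦ) = (kₐ − kᵦ)·z
z = ln(0.46/0.69) / (0.25 − 0.469) = -0.4055 / -0.219 = 1.851 km

1.85 km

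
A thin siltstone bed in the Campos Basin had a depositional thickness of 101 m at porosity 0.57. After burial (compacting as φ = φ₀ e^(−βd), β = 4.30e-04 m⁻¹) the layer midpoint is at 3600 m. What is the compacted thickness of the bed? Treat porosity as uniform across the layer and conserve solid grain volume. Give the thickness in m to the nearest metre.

49 m

Working in km (1 km = 1000 m; β in km⁻¹ = β in m⁻¹ × 1000):
Porosity at 3.6 km: φ = 0.57·exp(−0.43×3.6) = 0.1212
Solid-volume conservation: h(1−φ) = h₀(1−φ₀) ⇒ h = h₀·(1−φ₀)/(1−φ)
h = 0.101 × (1 − 0.57)/(1 − 0.1212) = 0.101 × 0.4893 = 0.0494 km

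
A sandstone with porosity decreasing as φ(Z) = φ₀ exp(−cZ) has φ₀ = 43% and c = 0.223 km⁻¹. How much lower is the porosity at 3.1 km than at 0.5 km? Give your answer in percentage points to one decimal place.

16.9 percentage points

φ(0.5) = 0.43·e^(−0.223×0.5) = 0.3846
φ(3.1) = 0.43·e^(−0.223×3.1) = 0.2154
Δφ = 0.3846 − 0.2154 = 0.1692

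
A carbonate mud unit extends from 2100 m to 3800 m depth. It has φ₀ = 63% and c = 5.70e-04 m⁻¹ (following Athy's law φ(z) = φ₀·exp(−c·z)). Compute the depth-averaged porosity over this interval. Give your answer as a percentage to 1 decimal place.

12.2%

Working in km (1 km = 1000 m; c in km⁻¹ = c in m⁻¹ × 1000):
⟨φ⟩ = (1/(z₂−z₁)) ∫ φ₀ e^(−cz) dz = φ₀·(e^(−c·z₁) − e^(−c·z₂)) / (c·(z₂−z₁))
e^(−0.57×2.1) = 0.3021; e^(−0.57×3.8) = 0.1146
⟨φ⟩ = 0.63 × (0.3021 − 0.1146) / (0.57 × 1.7) = 0.63 × 0.1935 = 0.1219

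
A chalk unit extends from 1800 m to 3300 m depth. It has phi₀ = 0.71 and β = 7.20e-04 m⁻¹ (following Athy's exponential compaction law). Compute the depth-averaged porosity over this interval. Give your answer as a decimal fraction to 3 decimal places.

Working in km (1 km = 1000 m; β in km⁻¹ = β in m⁻¹ × 1000):
⟨phi⟩ = (1/(d₂−d₁)) ∫ phi₀ e^(−βd) dd = phi₀·(e^(−β·d₁) − e^(−β·d₂)) / (β·(d₂−d₁))
e^(−0.72×1.8) = 0.2736; e^(−0.72×3.3) = 0.0929
⟨phi⟩ = 0.71 × (0.2736 − 0.0929) / (0.72 × 1.5) = 0.71 × 0.1673 = 0.1188

0.119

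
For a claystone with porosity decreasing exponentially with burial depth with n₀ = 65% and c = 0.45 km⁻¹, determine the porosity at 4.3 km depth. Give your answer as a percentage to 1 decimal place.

9.4%

n = n₀·exp(−c·z) = 0.65 × exp(−0.45 × 4.3) = 0.65 × exp(−1.935)
  = 0.65 × 0.1444 = 0.0939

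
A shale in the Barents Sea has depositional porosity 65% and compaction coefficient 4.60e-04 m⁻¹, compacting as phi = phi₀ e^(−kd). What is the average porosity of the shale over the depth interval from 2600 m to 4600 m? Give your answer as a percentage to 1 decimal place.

Working in km (1 km = 1000 m; k in km⁻¹ = k in m⁻¹ × 1000):
⟨phi⟩ = (1/(d₂−d₁)) ∫ phi₀ e^(−kd) dd = phi₀·(e^(−k·d₁) − e^(−k·d₂)) / (k·(d₂−d₁))
e^(−0.46×2.6) = 0.3024; e^(−0.46×4.6) = 0.1205
⟨phi⟩ = 0.65 × (0.3024 − 0.1205) / (0.46 × 2) = 0.65 × 0.1977 = 0.1285

12.9%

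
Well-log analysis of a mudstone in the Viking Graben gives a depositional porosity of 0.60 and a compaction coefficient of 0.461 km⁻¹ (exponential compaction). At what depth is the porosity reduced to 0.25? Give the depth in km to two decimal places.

Invert Athy's law: d = ln(φ₀/φ) / c
d = ln(0.6/0.25) / 0.461 = ln(2.4) / 0.461 = 0.8755 / 0.461 = 1.899 km

1.90 km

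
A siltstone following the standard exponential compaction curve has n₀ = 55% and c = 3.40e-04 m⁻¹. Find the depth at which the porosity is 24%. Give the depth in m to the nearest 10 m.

2440 m

Working in km (1 km = 1000 m; c in km⁻¹ = c in m⁻¹ × 1000):
Invert Athy's law: Z = ln(n₀/n) / c
Z = ln(0.55/0.24) / 0.34 = ln(2.292) / 0.34 = 0.8293 / 0.34 = 2.439 km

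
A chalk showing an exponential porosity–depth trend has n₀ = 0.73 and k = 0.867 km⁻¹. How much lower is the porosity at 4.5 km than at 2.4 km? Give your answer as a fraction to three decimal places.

n(2.4) = 0.73·e^(−0.867×2.4) = 0.0911
n(4.5) = 0.73·e^(−0.867×4.5) = 0.0148
Δn = 0.0911 − 0.0148 = 0.0764

0.076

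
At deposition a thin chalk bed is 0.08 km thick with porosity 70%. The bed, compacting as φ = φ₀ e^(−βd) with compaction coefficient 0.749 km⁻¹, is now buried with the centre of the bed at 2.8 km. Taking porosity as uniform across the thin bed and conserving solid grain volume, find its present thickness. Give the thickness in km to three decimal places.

Porosity at 2.8 km: φ = 0.7·exp(−0.749×2.8) = 0.0860
Solid-volume conservation: h(1−φ) = h₀(1−φ₀) ⇒ h = h₀·(1−φ₀)/(1−φ)
h = 0.08 × (1 − 0.7)/(1 − 0.0860) = 0.08 × 0.3282 = 0.0263 km

0.026 km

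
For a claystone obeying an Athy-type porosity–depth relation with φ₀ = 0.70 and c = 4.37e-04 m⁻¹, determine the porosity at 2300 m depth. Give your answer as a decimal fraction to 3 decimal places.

Working in km (1 km = 1000 m; c in km⁻¹ = c in m⁻¹ × 1000):
φ = φ₀·exp(−c·z) = 0.7 × exp(−0.437 × 2.3) = 0.7 × exp(−1.005)
  = 0.7 × 0.3660 = 0.2562

0.256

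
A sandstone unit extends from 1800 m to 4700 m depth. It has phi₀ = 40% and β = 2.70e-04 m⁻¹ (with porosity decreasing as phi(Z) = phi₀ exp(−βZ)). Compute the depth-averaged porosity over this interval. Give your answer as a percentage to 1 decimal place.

17.1%

Working in km (1 km = 1000 m; β in km⁻¹ = β in m⁻¹ × 1000):
⟨phi⟩ = (1/(Z₂−Z₁)) ∫ phi₀ e^(−βZ) dZ = phi₀·(e^(−β·Z₁) − e^(−β·Z₂)) / (β·(Z₂−Z₁))
e^(−0.27×1.8) = 0.6151; e^(−0.27×4.7) = 0.2811
⟨phi⟩ = 0.4 × (0.6151 − 0.2811) / (0.27 × 2.9) = 0.4 × 0.4265 = 0.1706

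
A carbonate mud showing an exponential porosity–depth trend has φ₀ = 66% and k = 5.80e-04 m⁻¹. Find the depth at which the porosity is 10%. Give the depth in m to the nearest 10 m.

Working in km (1 km = 1000 m; k in km⁻¹ = k in m⁻¹ × 1000):
Invert Athy's law: z = ln(φ₀/φ) / k
z = ln(0.66/0.1) / 0.58 = ln(6.6) / 0.58 = 1.8871 / 0.58 = 3.254 km

3250 m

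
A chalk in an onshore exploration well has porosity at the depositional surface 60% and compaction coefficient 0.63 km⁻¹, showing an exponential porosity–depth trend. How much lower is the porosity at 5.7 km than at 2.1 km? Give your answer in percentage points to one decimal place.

14.3 percentage points

n(2.1) = 0.6·e^(−0.63×2.1) = 0.1598
n(5.7) = 0.6·e^(−0.63×5.7) = 0.0165
Δn = 0.1598 − 0.0165 = 0.1433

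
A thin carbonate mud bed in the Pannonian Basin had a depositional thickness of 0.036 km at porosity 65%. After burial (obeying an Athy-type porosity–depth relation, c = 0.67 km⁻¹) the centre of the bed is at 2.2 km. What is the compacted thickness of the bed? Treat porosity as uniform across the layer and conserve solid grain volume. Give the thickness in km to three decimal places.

0.015 km

Porosity at 2.2 km: phi = 0.65·exp(−0.67×2.2) = 0.1489
Solid-volume conservation: h(1−phi) = h₀(1−phi₀) ⇒ h = h₀·(1−phi₀)/(1−phi)
h = 0.036 × (1 − 0.65)/(1 − 0.1489) = 0.036 × 0.4112 = 0.0148 km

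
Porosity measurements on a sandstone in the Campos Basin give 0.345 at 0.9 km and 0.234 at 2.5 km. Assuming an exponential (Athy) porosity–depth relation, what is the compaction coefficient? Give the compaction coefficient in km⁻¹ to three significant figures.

Athy: n(Z) = n₀ e^(−βZ) ⇒ n₁/n₂ = e^{β(Z₂−Z₁)} ⇒ β = ln(n₁/n₂)/(Z₂−Z₁)
β = ln(0.345/0.234) / (2.5 − 0.9) = ln(1.474) / 1.6 = 0.3882 / 1.6 = 0.2426 km⁻¹

0.243 km⁻¹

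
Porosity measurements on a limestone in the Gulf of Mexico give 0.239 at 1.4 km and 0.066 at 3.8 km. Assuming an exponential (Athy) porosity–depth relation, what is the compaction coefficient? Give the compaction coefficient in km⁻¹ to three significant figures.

0.536 km⁻¹

Athy: n(Z) = n₀ e^(−kZ) ⇒ n₁/n₂ = e^{k(Z₂−Z₁)} ⇒ k = ln(n₁/n₂)/(Z₂−Z₁)
k = ln(0.239/0.066) / (3.8 − 1.4) = ln(3.621) / 2.4 = 1.2868 / 2.4 = 0.5362 km⁻¹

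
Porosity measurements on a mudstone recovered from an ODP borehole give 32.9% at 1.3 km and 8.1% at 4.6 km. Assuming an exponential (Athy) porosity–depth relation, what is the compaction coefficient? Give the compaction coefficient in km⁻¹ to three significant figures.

0.425 km⁻¹

Athy: n(z) = n₀ e^(−cz) ⇒ n₁/n₂ = e^{c(z₂−z₁)} ⇒ c = ln(n₁/n₂)/(z₂−z₁)
c = ln(0.329/0.081) / (4.6 − 1.3) = ln(4.062) / 3.3 = 1.4016 / 3.3 = 0.4247 km⁻¹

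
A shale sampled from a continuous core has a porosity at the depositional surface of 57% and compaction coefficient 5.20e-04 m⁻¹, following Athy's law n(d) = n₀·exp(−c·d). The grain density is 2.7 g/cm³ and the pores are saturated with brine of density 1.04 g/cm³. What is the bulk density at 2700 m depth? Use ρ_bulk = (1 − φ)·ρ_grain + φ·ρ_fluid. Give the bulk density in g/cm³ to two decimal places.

2.47 g/cm³

Working in km (1 km = 1000 m; c in km⁻¹ = c in m⁻¹ × 1000):
Porosity at depth: n = 0.57·exp(−0.52×2.7) = 0.57×0.2456 = 0.1400
Bulk density: ρ_b = (1−n)ρ_g + n·ρ_f = 0.8600×2.7 + 0.1400×1.04
       = 2.322 + 0.146 = 2.468 g/cm³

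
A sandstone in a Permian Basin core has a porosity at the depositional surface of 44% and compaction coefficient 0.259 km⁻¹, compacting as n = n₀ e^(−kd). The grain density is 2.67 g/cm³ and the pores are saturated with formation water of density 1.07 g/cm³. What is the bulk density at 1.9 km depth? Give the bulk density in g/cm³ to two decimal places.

2.24 g/cm³

Porosity at depth: n = 0.44·exp(−0.259×1.9) = 0.44×0.6113 = 0.2690
Bulk density: ρ_b = (1−n)ρ_g + n·ρ_f = 0.7310×2.67 + 0.2690×1.07
       = 1.952 + 0.288 = 2.240 g/cm³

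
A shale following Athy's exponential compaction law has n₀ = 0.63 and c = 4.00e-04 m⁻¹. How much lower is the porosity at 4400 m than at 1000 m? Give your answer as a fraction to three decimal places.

Working in km (1 km = 1000 m; c in km⁻¹ = c in m⁻¹ × 1000):
n(1) = 0.63·e^(−0.4×1) = 0.4223
n(4.4) = 0.63·e^(−0.4×4.4) = 0.1084
Δn = 0.4223 − 0.1084 = 0.3139

0.314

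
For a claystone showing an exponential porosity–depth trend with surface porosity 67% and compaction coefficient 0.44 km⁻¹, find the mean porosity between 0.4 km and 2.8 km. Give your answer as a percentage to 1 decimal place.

34.7%

⟨n⟩ = (1/(Z₂−Z₁)) ∫ n₀ e^(−cZ) dZ = n₀·(e^(−c·Z₁) − e^(−c·Z₂)) / (c·(Z₂−Z₁))
e^(−0.44×0.4) = 0.8386; e^(−0.44×2.8) = 0.2917
⟨n⟩ = 0.67 × (0.8386 − 0.2917) / (0.44 × 2.4) = 0.67 × 0.5179 = 0.3470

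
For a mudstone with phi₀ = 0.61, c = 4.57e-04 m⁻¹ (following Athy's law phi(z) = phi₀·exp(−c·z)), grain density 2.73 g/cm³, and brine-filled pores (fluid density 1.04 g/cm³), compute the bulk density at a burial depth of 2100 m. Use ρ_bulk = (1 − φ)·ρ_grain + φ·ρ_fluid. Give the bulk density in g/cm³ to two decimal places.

Working in km (1 km = 1000 m; c in km⁻¹ = c in m⁻¹ × 1000):
Porosity at depth: phi = 0.61·exp(−0.457×2.1) = 0.61×0.3830 = 0.2336
Bulk density: ρ_b = (1−phi)ρ_g + phi·ρ_f = 0.7664×2.73 + 0.2336×1.04
       = 2.092 + 0.243 = 2.335 g/cm³

2.34 g/cm³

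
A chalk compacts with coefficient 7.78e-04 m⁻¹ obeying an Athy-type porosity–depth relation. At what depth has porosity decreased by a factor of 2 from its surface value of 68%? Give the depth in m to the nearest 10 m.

Working in km (1 km = 1000 m; c in km⁻¹ = c in m⁻¹ × 1000):
phi/phi₀ = 1/2 ⇒ exp(−c·d) = 1/2 ⇒ d = ln(2) / c
d = 0.6931 / 0.778 = 0.891 km

890 m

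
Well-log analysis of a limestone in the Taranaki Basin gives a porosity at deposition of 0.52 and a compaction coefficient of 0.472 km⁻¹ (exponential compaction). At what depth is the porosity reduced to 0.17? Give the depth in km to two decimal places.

2.37 km

Invert Athy's law: Z = ln(n₀/n) / β
Z = ln(0.52/0.17) / 0.472 = ln(3.059) / 0.472 = 1.1180 / 0.472 = 2.369 km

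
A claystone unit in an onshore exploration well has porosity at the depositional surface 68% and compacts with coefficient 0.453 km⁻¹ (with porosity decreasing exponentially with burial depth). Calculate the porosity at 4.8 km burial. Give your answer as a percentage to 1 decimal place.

7.7%

φ = φ₀·exp(−β·Z) = 0.68 × exp(−0.453 × 4.8) = 0.68 × exp(−2.174)
  = 0.68 × 0.1137 = 0.0773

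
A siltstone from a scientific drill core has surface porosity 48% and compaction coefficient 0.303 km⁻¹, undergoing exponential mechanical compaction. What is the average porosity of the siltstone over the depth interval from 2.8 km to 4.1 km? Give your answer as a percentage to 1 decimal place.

17.0%

⟨φ⟩ = (1/(Z₂−Z₁)) ∫ φ₀ e^(−cZ) dZ = φ₀·(e^(−c·Z₁) − e^(−c·Z₂)) / (c·(Z₂−Z₁))
e^(−0.303×2.8) = 0.4281; e^(−0.303×4.1) = 0.2887
⟨φ⟩ = 0.48 × (0.4281 − 0.2887) / (0.303 × 1.3) = 0.48 × 0.3538 = 0.1698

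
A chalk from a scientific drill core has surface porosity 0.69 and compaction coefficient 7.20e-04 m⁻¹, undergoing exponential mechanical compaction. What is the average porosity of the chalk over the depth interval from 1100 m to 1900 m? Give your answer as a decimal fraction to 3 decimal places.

Working in km (1 km = 1000 m; β in km⁻¹ = β in m⁻¹ × 1000):
⟨φ⟩ = (1/(d₂−d₁)) ∫ φ₀ e^(−βd) dd = φ₀·(e^(−β·d₁) − e^(−β·d₂)) / (β·(d₂−d₁))
e^(−0.72×1.1) = 0.4529; e^(−0.72×1.9) = 0.2546
⟨φ⟩ = 0.69 × (0.4529 − 0.2546) / (0.72 × 0.8) = 0.69 × 0.3443 = 0.2376

0.238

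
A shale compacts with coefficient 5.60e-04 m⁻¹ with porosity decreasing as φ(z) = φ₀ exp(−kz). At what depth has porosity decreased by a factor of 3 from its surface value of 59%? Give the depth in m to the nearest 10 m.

Working in km (1 km = 1000 m; k in km⁻¹ = k in m⁻¹ × 1000):
φ/φ₀ = 1/3 ⇒ exp(−k·z) = 1/3 ⇒ z = ln(3) / k
z = 1.0986 / 0.56 = 1.962 km

1960 m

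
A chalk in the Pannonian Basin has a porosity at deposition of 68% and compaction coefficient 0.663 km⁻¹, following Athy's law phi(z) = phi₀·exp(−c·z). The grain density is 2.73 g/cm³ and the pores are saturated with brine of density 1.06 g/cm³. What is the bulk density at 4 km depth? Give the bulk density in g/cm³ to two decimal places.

Porosity at depth: phi = 0.68·exp(−0.663×4) = 0.68×0.0705 = 0.0479
Bulk density: ρ_b = (1−phi)ρ_g + phi·ρ_f = 0.9521×2.73 + 0.0479×1.06
       = 2.599 + 0.051 = 2.650 g/cm³

2.65 g/cm³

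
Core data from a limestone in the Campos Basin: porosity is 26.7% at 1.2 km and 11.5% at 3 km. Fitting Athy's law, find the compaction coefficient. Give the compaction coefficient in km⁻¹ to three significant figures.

0.468 km⁻¹

Athy: n(Z) = n₀ e^(−cZ) ⇒ n₁/n₂ = e^{c(Z₂−Z₁)} ⇒ c = ln(n₁/n₂)/(Z₂−Z₁)
c = ln(0.267/0.115) / (3 − 1.2) = ln(2.322) / 1.8 = 0.8423 / 1.8 = 0.468 km⁻¹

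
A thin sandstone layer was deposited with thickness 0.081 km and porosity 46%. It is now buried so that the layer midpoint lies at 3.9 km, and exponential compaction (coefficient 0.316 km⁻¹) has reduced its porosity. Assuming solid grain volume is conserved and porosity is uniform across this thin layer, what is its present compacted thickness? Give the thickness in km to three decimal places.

0.051 km

Porosity at 3.9 km: φ = 0.46·exp(−0.316×3.9) = 0.1341
Solid-volume conservation: h(1−φ) = h₀(1−φ₀) ⇒ h = h₀·(1−φ₀)/(1−φ)
h = 0.081 × (1 − 0.46)/(1 − 0.1341) = 0.081 × 0.6237 = 0.0505 km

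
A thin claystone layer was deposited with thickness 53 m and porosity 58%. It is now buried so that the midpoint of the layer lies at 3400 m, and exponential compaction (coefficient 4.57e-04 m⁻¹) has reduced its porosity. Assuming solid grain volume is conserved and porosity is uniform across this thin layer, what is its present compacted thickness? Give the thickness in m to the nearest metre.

Working in km (1 km = 1000 m; β in km⁻¹ = β in m⁻¹ × 1000):
Porosity at 3.4 km: phi = 0.58·exp(−0.457×3.4) = 0.1226
Solid-volume conservation: h(1−phi) = h₀(1−phi₀) ⇒ h = h₀·(1−phi₀)/(1−phi)
h = 0.053 × (1 − 0.58)/(1 − 0.1226) = 0.053 × 0.4787 = 0.0254 km

25 m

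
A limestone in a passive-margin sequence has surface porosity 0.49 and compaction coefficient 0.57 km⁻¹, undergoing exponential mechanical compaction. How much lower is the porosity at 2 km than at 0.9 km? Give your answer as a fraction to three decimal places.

0.137

phi(0.9) = 0.49·e^(−0.57×0.9) = 0.2934
phi(2) = 0.49·e^(−0.57×2) = 0.1567
Δphi = 0.2934 − 0.1567 = 0.1367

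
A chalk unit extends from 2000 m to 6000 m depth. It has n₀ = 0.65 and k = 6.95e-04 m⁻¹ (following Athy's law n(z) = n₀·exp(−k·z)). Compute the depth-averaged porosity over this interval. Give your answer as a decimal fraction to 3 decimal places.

Working in km (1 km = 1000 m; k in km⁻¹ = k in m⁻¹ × 1000):
⟨n⟩ = (1/(z₂−z₁)) ∫ n₀ e^(−kz) dz = n₀·(e^(−k·z₁) − e^(−k·z₂)) / (k·(z₂−z₁))
e^(−0.695×2) = 0.2491; e^(−0.695×6) = 0.0155
⟨n⟩ = 0.65 × (0.2491 − 0.0155) / (0.695 × 4) = 0.65 × 0.0840 = 0.0546

0.055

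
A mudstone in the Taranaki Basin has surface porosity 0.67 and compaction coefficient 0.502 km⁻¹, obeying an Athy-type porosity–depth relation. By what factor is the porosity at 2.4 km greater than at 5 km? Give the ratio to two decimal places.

phi(z₁)/phi(z₂) = e^(−β·z₁)/e^(−β·z₂) = e^{β(z₂−z₁)}
= exp(0.502 × 2.6) = exp(1.305) = 3.6884

3.69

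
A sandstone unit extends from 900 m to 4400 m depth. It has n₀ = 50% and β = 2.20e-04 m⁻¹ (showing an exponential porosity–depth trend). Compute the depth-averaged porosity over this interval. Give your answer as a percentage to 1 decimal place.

Working in km (1 km = 1000 m; β in km⁻¹ = β in m⁻¹ × 1000):
⟨n⟩ = (1/(d₂−d₁)) ∫ n₀ e^(−βd) dd = n₀·(e^(−β·d₁) − e^(−β·d₂)) / (β·(d₂−d₁))
e^(−0.22×0.9) = 0.8204; e^(−0.22×4.4) = 0.3798
⟨n⟩ = 0.5 × (0.8204 − 0.3798) / (0.22 × 3.5) = 0.5 × 0.5721 = 0.2861

28.6%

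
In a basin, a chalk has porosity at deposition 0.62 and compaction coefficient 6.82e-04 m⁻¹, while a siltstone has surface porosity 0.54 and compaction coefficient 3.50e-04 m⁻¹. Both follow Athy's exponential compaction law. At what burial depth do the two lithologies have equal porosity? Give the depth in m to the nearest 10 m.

Working in km (1 km = 1000 m; β in km⁻¹ = β in m⁻¹ × 1000):
Set n₀ₐ e^(−βₐZ) = n₀ᵦ e^(−βᵦZ) ⇒ ln(n₀ₐ/n₀ᵦ) = (βₐ − βᵦ)·Z
Z = ln(0.62/0.54) / (0.682 − 0.35) = 0.1382 / 0.332 = 0.416 km

420 m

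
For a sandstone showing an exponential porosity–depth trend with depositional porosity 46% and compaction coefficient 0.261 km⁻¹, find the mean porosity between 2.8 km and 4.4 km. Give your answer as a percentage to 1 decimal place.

⟨φ⟩ = (1/(d₂−d₁)) ∫ φ₀ e^(−cd) dd = φ₀·(e^(−c·d₁) − e^(−c·d₂)) / (c·(d₂−d₁))
e^(−0.261×2.8) = 0.4815; e^(−0.261×4.4) = 0.3171
⟨φ⟩ = 0.46 × (0.4815 − 0.3171) / (0.261 × 1.6) = 0.46 × 0.3936 = 0.1811

18.1%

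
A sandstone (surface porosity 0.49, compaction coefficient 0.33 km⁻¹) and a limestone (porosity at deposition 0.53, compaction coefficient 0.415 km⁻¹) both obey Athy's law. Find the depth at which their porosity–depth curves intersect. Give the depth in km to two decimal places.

0.92 km

Set n₀ₐ e^(−cₐd) = n₀ᵦ e^(−cᵦd) ⇒ ln(n₀ₐ/n₀ᵦ) = (cₐ − cᵦ)·d
d = ln(0.49/0.53) / (0.33 − 0.415) = -0.0785 / -0.085 = 0.923 km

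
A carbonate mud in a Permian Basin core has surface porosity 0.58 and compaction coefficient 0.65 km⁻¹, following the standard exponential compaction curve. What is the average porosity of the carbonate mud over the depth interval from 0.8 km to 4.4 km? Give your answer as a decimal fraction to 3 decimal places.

0.133

⟨n⟩ = (1/(z₂−z₁)) ∫ n₀ e^(−kz) dz = n₀·(e^(−k·z₁) − e^(−k·z₂)) / (k·(z₂−z₁))
e^(−0.65×0.8) = 0.5945; e^(−0.65×4.4) = 0.0573
⟨n⟩ = 0.58 × (0.5945 − 0.0573) / (0.65 × 3.6) = 0.58 × 0.2296 = 0.1332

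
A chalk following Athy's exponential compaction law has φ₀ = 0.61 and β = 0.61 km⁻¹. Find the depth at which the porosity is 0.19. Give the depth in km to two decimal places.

Invert Athy's law: z = ln(φ₀/φ) / β
z = ln(0.61/0.19) / 0.61 = ln(3.211) / 0.61 = 1.1664 / 0.61 = 1.912 km

1.91 km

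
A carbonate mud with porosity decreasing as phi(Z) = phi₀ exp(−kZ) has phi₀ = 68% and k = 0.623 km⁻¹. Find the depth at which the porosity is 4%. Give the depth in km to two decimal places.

Invert Athy's law: Z = ln(phi₀/phi) / k
Z = ln(0.68/0.04) / 0.623 = ln(17) / 0.623 = 2.8332 / 0.623 = 4.548 km

4.55 km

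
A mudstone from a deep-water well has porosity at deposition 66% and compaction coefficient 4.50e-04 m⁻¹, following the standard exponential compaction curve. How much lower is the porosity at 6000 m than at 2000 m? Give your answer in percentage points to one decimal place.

Working in km (1 km = 1000 m; k in km⁻¹ = k in m⁻¹ × 1000):
φ(2) = 0.66·e^(−0.45×2) = 0.2683
φ(6) = 0.66·e^(−0.45×6) = 0.0444
Δφ = 0.2683 − 0.0444 = 0.2240

22.4 percentage points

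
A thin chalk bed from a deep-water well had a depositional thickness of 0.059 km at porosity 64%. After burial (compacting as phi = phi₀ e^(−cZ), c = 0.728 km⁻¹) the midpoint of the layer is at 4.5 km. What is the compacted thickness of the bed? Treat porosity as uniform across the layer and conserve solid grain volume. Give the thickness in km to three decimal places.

Porosity at 4.5 km: phi = 0.64·exp(−0.728×4.5) = 0.0242
Solid-volume conservation: h(1−phi) = h₀(1−phi₀) ⇒ h = h₀·(1−phi₀)/(1−phi)
h = 0.059 × (1 − 0.64)/(1 − 0.0242) = 0.059 × 0.3689 = 0.0218 km

0.022 km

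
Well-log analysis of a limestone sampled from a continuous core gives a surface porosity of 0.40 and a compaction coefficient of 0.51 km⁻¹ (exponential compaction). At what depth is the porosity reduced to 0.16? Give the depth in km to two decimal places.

Invert Athy's law: Z = ln(n₀/n) / k
Z = ln(0.4/0.16) / 0.51 = ln(2.5) / 0.51 = 0.9163 / 0.51 = 1.797 km

1.80 km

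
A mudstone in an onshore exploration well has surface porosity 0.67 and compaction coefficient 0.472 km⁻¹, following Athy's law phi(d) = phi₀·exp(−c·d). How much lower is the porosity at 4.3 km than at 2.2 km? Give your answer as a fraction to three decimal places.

phi(2.2) = 0.67·e^(−0.472×2.2) = 0.2372
phi(4.3) = 0.67·e^(−0.472×4.3) = 0.0880
Δphi = 0.2372 − 0.0880 = 0.1492

0.149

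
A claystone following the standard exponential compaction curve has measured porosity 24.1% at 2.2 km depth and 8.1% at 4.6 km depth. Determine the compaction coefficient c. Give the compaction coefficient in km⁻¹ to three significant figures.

0.454 km⁻¹

Athy: φ(d) = φ₀ e^(−cd) ⇒ φ₁/φ₂ = e^{c(d₂−d₁)} ⇒ c = ln(φ₁/φ₂)/(d₂−d₁)
c = ln(0.241/0.081) / (4.6 − 2.2) = ln(2.975) / 2.4 = 1.0903 / 2.4 = 0.4543 km⁻¹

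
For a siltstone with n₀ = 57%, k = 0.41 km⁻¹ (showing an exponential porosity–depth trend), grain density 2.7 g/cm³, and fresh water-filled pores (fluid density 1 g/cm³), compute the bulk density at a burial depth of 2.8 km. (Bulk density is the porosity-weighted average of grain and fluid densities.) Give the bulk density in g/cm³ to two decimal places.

2.39 g/cm³

Porosity at depth: n = 0.57·exp(−0.41×2.8) = 0.57×0.3173 = 0.1808
Bulk density: ρ_b = (1−n)ρ_g + n·ρ_f = 0.8192×2.7 + 0.1808×1
       = 2.212 + 0.181 = 2.393 g/cm³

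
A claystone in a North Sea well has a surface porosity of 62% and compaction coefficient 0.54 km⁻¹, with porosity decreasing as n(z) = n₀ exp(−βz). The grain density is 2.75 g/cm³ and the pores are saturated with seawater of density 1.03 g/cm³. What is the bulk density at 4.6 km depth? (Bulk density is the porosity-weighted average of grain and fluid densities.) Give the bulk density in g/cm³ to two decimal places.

Porosity at depth: n = 0.62·exp(−0.54×4.6) = 0.62×0.0834 = 0.0517
Bulk density: ρ_b = (1−n)ρ_g + n·ρ_f = 0.9483×2.75 + 0.0517×1.03
       = 2.608 + 0.053 = 2.661 g/cm³

2.66 g/cm³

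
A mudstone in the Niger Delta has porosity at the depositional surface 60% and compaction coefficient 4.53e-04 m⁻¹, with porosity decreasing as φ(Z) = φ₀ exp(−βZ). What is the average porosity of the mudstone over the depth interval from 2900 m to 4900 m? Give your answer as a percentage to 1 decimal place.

Working in km (1 km = 1000 m; β in km⁻¹ = β in m⁻¹ × 1000):
⟨φ⟩ = (1/(Z₂−Z₁)) ∫ φ₀ e^(−βZ) dZ = φ₀·(e^(−β·Z₁) − e^(−β·Z₂)) / (β·(Z₂−Z₁))
e^(−0.453×2.9) = 0.2688; e^(−0.453×4.9) = 0.1086
⟨φ⟩ = 0.6 × (0.2688 − 0.1086) / (0.453 × 2) = 0.6 × 0.1768 = 0.1061

10.6%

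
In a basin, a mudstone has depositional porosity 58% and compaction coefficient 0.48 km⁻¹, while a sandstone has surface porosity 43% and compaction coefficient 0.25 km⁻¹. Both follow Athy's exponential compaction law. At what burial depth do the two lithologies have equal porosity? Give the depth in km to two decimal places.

1.30 km

Set phi₀ₐ e^(−cₐd) = phi₀ᵦ e^(−cᵦd) ⇒ ln(phi₀ₐ/phi₀ᵦ) = (cₐ − cᵦ)·d
d = ln(0.58/0.43) / (0.48 − 0.25) = 0.2992 / 0.23 = 1.301 km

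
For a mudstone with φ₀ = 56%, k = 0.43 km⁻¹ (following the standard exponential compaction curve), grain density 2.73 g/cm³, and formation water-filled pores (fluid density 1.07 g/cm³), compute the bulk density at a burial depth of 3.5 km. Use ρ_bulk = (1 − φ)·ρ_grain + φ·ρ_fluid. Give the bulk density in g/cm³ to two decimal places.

Porosity at depth: φ = 0.56·exp(−0.43×3.5) = 0.56×0.2220 = 0.1243
Bulk density: ρ_b = (1−φ)ρ_g + φ·ρ_f = 0.8757×2.73 + 0.1243×1.07
       = 2.391 + 0.133 = 2.524 g/cm³

2.52 g/cm³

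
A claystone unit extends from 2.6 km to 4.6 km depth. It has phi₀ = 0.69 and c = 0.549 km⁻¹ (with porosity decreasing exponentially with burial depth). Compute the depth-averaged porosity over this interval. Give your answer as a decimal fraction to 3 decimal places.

0.100

⟨phi⟩ = (1/(z₂−z₁)) ∫ phi₀ e^(−cz) dz = phi₀·(e^(−c·z₁) − e^(−c·z₂)) / (c·(z₂−z₁))
e^(−0.549×2.6) = 0.2399; e^(−0.549×4.6) = 0.0800
⟨phi⟩ = 0.69 × (0.2399 − 0.0800) / (0.549 × 2) = 0.69 × 0.1456 = 0.1005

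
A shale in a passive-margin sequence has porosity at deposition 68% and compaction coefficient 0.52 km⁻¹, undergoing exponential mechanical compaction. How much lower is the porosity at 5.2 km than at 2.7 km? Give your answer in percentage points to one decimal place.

12.1 percentage points

phi(2.7) = 0.68·e^(−0.52×2.7) = 0.1670
phi(5.2) = 0.68·e^(−0.52×5.2) = 0.0455
Δphi = 0.1670 − 0.0455 = 0.1215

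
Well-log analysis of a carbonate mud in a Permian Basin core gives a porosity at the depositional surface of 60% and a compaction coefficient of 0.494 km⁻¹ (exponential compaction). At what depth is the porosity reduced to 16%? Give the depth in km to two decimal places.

Invert Athy's law: d = ln(φ₀/φ) / c
d = ln(0.6/0.16) / 0.494 = ln(3.75) / 0.494 = 1.3218 / 0.494 = 2.676 km

2.68 km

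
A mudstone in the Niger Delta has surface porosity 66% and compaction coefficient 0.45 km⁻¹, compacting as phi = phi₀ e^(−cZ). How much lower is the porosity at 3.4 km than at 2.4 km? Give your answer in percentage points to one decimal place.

8.1 percentage points

phi(2.4) = 0.66·e^(−0.45×2.4) = 0.2241
phi(3.4) = 0.66·e^(−0.45×3.4) = 0.1429
Δphi = 0.2241 − 0.1429 = 0.0812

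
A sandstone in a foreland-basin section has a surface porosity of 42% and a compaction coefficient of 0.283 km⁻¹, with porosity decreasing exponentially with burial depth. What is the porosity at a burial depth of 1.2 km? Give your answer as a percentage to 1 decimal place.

29.9%

φ = φ₀·exp(−k·Z) = 0.42 × exp(−0.283 × 1.2) = 0.42 × exp(−0.3396)
  = 0.42 × 0.7121 = 0.2991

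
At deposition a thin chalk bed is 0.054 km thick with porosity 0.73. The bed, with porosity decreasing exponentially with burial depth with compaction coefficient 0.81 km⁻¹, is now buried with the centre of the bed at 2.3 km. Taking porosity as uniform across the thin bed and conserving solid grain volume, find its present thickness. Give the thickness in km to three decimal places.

Porosity at 2.3 km: n = 0.73·exp(−0.81×2.3) = 0.1133
Solid-volume conservation: h(1−n) = h₀(1−n₀) ⇒ h = h₀·(1−n₀)/(1−n)
h = 0.054 × (1 − 0.73)/(1 − 0.1133) = 0.054 × 0.3045 = 0.0164 km

0.016 km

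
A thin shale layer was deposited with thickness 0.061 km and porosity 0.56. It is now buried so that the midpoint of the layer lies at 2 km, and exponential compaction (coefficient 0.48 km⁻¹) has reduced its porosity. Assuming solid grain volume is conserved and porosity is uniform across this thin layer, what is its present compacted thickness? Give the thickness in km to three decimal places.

0.034 km

Porosity at 2 km: n = 0.56·exp(−0.48×2) = 0.2144
Solid-volume conservation: h(1−n) = h₀(1−n₀) ⇒ h = h₀·(1−n₀)/(1−n)
h = 0.061 × (1 − 0.56)/(1 − 0.2144) = 0.061 × 0.5601 = 0.0342 km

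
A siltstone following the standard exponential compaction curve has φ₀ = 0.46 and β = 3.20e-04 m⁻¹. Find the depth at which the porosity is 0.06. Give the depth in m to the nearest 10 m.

6370 m

Working in km (1 km = 1000 m; β in km⁻¹ = β in m⁻¹ × 1000):
Invert Athy's law: Z = ln(φ₀/φ) / β
Z = ln(0.46/0.06) / 0.32 = ln(7.667) / 0.32 = 2.0369 / 0.32 = 6.365 km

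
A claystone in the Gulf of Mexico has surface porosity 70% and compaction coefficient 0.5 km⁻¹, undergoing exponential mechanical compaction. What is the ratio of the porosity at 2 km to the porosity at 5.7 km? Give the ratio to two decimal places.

n(Z₁)/n(Z₂) = e^(−k·Z₁)/e^(−k·Z₂) = e^{k(Z₂−Z₁)}
= exp(0.5 × 3.7) = exp(1.85) = 6.3598

6.36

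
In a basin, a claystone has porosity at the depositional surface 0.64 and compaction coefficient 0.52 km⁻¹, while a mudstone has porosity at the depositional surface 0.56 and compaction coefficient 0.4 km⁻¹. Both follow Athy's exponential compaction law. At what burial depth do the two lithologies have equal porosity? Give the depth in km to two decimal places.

Set φ₀ₐ e^(−βₐd) = φ₀ᵦ e^(−βᵦd) ⇒ ln(φ₀ₐ/φ₀ᵦ) = (βₐ − βᵦ)·d
d = ln(0.64/0.56) / (0.52 − 0.4) = 0.1335 / 0.12 = 1.113 km

1.11 km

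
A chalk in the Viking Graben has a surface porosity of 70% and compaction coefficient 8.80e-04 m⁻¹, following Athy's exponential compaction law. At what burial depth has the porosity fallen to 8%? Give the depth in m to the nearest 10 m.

Working in km (1 km = 1000 m; c in km⁻¹ = c in m⁻¹ × 1000):
Invert Athy's law: z = ln(φ₀/φ) / c
z = ln(0.7/0.08) / 0.88 = ln(8.75) / 0.88 = 2.1691 / 0.88 = 2.465 km

2460 m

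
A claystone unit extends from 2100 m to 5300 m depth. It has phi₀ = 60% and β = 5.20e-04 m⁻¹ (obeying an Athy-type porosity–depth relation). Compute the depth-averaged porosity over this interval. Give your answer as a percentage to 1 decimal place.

Working in km (1 km = 1000 m; β in km⁻¹ = β in m⁻¹ × 1000):
⟨phi⟩ = (1/(Z₂−Z₁)) ∫ phi₀ e^(−βZ) dZ = phi₀·(e^(−β·Z₁) − e^(−β·Z₂)) / (β·(Z₂−Z₁))
e^(−0.52×2.1) = 0.3355; e^(−0.52×5.3) = 0.0635
⟨phi⟩ = 0.6 × (0.3355 − 0.0635) / (0.52 × 3.2) = 0.6 × 0.1635 = 0.0981

9.8%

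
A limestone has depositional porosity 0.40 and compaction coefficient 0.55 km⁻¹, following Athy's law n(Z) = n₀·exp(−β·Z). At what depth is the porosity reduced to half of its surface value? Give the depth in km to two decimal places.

n/n₀ = 1/2 ⇒ exp(−β·Z) = 1/2 ⇒ Z = ln(2) / β
Z = 0.6931 / 0.55 = 1.260 km

1.26 km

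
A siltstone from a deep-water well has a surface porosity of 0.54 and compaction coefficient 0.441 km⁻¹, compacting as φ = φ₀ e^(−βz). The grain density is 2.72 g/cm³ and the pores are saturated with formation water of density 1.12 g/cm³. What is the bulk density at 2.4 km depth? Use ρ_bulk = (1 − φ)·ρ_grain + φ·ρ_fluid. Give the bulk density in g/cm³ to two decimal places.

Porosity at depth: φ = 0.54·exp(−0.441×2.4) = 0.54×0.3470 = 0.1874
Bulk density: ρ_b = (1−φ)ρ_g + φ·ρ_f = 0.8126×2.72 + 0.1874×1.12
       = 2.210 + 0.210 = 2.420 g/cm³

2.42 g/cm³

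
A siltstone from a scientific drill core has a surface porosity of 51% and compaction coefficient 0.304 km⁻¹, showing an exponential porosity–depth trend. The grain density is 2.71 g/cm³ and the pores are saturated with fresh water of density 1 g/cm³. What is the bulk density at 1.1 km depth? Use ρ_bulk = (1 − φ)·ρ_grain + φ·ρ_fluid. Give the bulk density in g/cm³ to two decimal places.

2.09 g/cm³

Porosity at depth: n = 0.51·exp(−0.304×1.1) = 0.51×0.7158 = 0.3650
Bulk density: ρ_b = (1−n)ρ_g + n·ρ_f = 0.6350×2.71 + 0.3650×1
       = 1.721 + 0.365 = 2.086 g/cm³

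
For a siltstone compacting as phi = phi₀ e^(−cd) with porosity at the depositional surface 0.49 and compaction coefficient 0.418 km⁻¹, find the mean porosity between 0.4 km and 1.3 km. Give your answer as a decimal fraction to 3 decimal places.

0.346

⟨phi⟩ = (1/(d₂−d₁)) ∫ phi₀ e^(−cd) dd = phi₀·(e^(−c·d₁) − e^(−c·d₂)) / (c·(d₂−d₁))
e^(−0.418×0.4) = 0.8460; e^(−0.418×1.3) = 0.5808
⟨phi⟩ = 0.49 × (0.8460 − 0.5808) / (0.418 × 0.9) = 0.49 × 0.7051 = 0.3455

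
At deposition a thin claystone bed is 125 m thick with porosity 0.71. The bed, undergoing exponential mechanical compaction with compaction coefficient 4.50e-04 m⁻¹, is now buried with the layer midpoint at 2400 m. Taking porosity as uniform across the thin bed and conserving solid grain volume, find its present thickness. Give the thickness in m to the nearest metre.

Working in km (1 km = 1000 m; β in km⁻¹ = β in m⁻¹ × 1000):
Porosity at 2.4 km: phi = 0.71·exp(−0.45×2.4) = 0.2411
Solid-volume conservation: h(1−phi) = h₀(1−phi₀) ⇒ h = h₀·(1−phi₀)/(1−phi)
h = 0.125 × (1 − 0.71)/(1 − 0.2411) = 0.125 × 0.3821 = 0.0478 km

48 m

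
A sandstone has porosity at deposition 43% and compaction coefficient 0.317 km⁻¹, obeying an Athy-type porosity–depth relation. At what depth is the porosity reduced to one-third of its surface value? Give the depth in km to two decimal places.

n/n₀ = 1/3 ⇒ exp(−k·d) = 1/3 ⇒ d = ln(3) / k
d = 1.0986 / 0.317 = 3.466 km

3.47 km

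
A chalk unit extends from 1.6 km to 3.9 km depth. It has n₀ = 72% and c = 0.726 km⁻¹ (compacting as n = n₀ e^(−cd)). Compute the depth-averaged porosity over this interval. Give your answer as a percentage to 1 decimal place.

11.0%

⟨n⟩ = (1/(d₂−d₁)) ∫ n₀ e^(−cd) dd = n₀·(e^(−c·d₁) − e^(−c·d₂)) / (c·(d₂−d₁))
e^(−0.726×1.6) = 0.3130; e^(−0.726×3.9) = 0.0589
⟨n⟩ = 0.72 × (0.3130 − 0.0589) / (0.726 × 2.3) = 0.72 × 0.1521 = 0.1095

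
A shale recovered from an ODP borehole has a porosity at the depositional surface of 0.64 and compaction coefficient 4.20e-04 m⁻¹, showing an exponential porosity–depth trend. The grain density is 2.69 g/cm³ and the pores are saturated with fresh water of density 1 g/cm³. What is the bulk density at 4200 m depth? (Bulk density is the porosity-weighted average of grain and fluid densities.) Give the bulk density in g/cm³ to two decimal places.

2.50 g/cm³

Working in km (1 km = 1000 m; k in km⁻¹ = k in m⁻¹ × 1000):
Porosity at depth: φ = 0.64·exp(−0.42×4.2) = 0.64×0.1714 = 0.1097
Bulk density: ρ_b = (1−φ)ρ_g + φ·ρ_f = 0.8903×2.69 + 0.1097×1
       = 2.395 + 0.110 = 2.505 g/cm³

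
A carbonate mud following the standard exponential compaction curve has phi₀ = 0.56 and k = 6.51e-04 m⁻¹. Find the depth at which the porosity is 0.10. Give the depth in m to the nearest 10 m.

2650 m

Working in km (1 km = 1000 m; k in km⁻¹ = k in m⁻¹ × 1000):
Invert Athy's law: z = ln(phi₀/phi) / k
z = ln(0.56/0.1) / 0.651 = ln(5.6) / 0.651 = 1.7228 / 0.651 = 2.646 km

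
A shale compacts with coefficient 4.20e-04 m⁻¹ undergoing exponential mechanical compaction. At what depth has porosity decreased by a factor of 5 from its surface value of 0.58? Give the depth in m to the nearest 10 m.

3830 m

Working in km (1 km = 1000 m; β in km⁻¹ = β in m⁻¹ × 1000):
n/n₀ = 1/5 ⇒ exp(−β·d) = 1/5 ⇒ d = ln(5) / β
d = 1.6094 / 0.42 = 3.832 km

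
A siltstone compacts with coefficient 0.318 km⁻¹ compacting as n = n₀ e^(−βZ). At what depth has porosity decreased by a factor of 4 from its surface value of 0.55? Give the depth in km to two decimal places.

n/n₀ = 1/4 ⇒ exp(−β·Z) = 1/4 ⇒ Z = ln(4) / β
Z = 1.3863 / 0.318 = 4.359 km

4.36 km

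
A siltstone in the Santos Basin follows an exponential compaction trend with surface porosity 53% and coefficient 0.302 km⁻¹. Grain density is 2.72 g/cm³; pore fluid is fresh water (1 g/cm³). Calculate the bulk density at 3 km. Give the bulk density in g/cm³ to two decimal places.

Porosity at depth: φ = 0.53·exp(−0.302×3) = 0.53×0.4041 = 0.2142
Bulk density: ρ_b = (1−φ)ρ_g + φ·ρ_f = 0.7858×2.72 + 0.2142×1
       = 2.137 + 0.214 = 2.352 g/cm³

2.35 g/cm³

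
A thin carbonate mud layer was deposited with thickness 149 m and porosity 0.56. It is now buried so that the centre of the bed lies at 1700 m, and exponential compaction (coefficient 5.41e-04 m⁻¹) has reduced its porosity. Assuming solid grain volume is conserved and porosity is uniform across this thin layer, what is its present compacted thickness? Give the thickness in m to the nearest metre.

84 m

Working in km (1 km = 1000 m; c in km⁻¹ = c in m⁻¹ × 1000):
Porosity at 1.7 km: n = 0.56·exp(−0.541×1.7) = 0.2232
Solid-volume conservation: h(1−n) = h₀(1−n₀) ⇒ h = h₀·(1−n₀)/(1−n)
h = 0.149 × (1 − 0.56)/(1 − 0.2232) = 0.149 × 0.5665 = 0.0844 km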